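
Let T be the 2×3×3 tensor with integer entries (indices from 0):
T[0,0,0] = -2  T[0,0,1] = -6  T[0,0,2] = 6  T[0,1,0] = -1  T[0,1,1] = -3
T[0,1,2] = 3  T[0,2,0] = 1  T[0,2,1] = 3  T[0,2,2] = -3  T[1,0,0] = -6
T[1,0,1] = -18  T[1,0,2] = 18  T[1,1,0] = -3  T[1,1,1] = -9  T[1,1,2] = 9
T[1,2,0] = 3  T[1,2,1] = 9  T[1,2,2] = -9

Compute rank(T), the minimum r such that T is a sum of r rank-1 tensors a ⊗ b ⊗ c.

Lower bound: T ≠ 0 (e.g. T[0,0,0] = -2), so rank(T) ≥ 1.
Upper bound: if T = a ⊗ b ⊗ c then every fibre of T is a multiple of the corresponding factor, so read the factors off the fibres through the nonzero entry T[0,0,0] = -2.
The mode-1 fibre T[:,0,0] = [-2, -6] gives a = [1, 3] (primitive direction); the mode-2 fibre T[0,:,0] = [-2, -1, 1] gives b = [2, 1, -1]; then c[k] = T[0,0,k] / (a[0]·b[0]) = [-2, -6, 6] / 2 = [-1, -3, 3].
Expanding [1, 3] ⊗ [2, 1, -1] ⊗ [-1, -3, 3] reproduces all 18 entries of T, so T = [1, 3] ⊗ [2, 1, -1] ⊗ [-1, -3, 3] and rank(T) ≤ 1.
These bounds meet, so rank(T) = 1.
Check entry T[1,2,2] = -9: (3)·(-1)·(3) = -9.

1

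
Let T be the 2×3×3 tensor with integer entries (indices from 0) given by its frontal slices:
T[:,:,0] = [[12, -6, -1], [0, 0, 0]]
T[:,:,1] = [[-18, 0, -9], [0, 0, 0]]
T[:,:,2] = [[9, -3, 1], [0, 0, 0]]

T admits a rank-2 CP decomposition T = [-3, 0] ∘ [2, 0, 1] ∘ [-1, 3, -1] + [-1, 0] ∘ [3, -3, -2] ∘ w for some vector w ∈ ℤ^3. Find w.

w = [-2, 0, -1]

Subtract the known terms from T to get the rank-1 residual R = [-1, 0] ∘ [3, -3, -2] ∘ w, so R[i,j,k] = a[i]·b[j]·w[k]. Pick indices with nonzero a[0]·b[0] = (-1)·(3) = -3. Only the fibre through (0,0,·) is needed: R[0,0,:] = T[0,0,:] − Σₗ aₗ[0]bₗ[0]cₗ = [12, -18, 9] − (-3)·(2)·[-1, 3, -1] = [6, 0, 3]. Then w[k] = R[0,0,k] / -3 for each k, giving w = [6, 0, 3] / -3 = [-2, 0, -1].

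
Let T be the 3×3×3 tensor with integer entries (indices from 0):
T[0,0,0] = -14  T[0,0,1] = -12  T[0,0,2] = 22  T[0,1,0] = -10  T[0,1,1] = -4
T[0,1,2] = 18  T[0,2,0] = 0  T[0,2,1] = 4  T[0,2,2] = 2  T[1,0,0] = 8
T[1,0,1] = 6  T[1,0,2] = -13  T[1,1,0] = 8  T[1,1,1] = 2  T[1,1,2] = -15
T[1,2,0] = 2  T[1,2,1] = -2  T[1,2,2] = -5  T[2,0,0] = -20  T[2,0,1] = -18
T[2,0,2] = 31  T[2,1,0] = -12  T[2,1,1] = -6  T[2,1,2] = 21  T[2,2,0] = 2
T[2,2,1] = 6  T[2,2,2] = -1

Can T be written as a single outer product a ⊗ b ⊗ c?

No

The mode-3 unfolding of T (rows indexed by k, columns by (i,j) = (0,0), (0,1), (0,2), (1,0), (1,1), (1,2), (2,0), (2,1), (2,2)) is [[-14, -10, 0, 8, 8, 2, -20, -12, 2], [-12, -4, 4, 6, 2, -2, -18, -6, 6], [22, 18, 2, -13, -15, -5, 31, 21, -1]].
There the 2×2 minor on rows k ∈ {0, 1}, columns (i,j) ∈ {(0,0), (0,1)} is det [[-14, -10], [-12, -4]] = -64 ≠ 0, so this unfolding has rank ≥ 2; CP rank is at least every unfolding rank, so rank(T) ≥ 2.
In particular rank(T) ≥ 2 > 1, so T is not rank-1.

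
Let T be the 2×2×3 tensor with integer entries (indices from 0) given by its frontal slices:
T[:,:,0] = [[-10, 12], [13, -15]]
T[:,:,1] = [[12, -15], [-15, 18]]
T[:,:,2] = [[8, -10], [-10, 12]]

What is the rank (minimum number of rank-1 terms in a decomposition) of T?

Lower bound: the mode-1 unfolding of T (rows indexed by i, columns by (j,k) = (0,0), (0,1), (0,2), (1,0), (1,1), (1,2)) is [[-10, 12, 8, 12, -15, -10], [13, -15, -10, -15, 18, 12]].
There the 2×2 minor on rows i ∈ {0, 1}, columns (j,k) ∈ {(0,0), (0,1)} is det [[-10, 12], [13, -15]] = -6 ≠ 0, so this unfolding has rank ≥ 2; CP rank is at least every unfolding rank, so rank(T) ≥ 2. (Flattening ranks never certify an upper bound on CP rank; for that we must actually write T with 2 rank-1 terms.)
Upper bound — finding two terms. Write S_k = T[:,:,k] for the frontal slices: S₀ = [[-10, 12], [13, -15]], S₁ = [[12, -15], [-15, 18]], S₂ = [[8, -10], [-10, 12]].
If T = a₁ ∘ b₁ ∘ c₁ + a₂ ∘ b₂ ∘ c₂ then each S_k = c₁[k]·a₁b₁ᵀ + c₂[k]·a₂b₂ᵀ. S₀ and S₁ are linearly independent, so a₁b₁ᵀ and a₂b₂ᵀ must span the same plane of matrices: they are the rank-1 matrices of the form x·S₀ + y·S₁.
det(x·S₀ + y·S₁) is −6·x² + 15·xy − 9·y² = (-3)·(2·x − 3·y)(x − y), vanishing at (x:y) = (3:2) and (1:1).
M₁ = 3·S₀ + 2·S₁ = [[-6, 6], [9, -9]] = (-3)·[2, -3][1, -1]ᵀ and M₂ = S₀ + S₁ = [[2, -3], [-2, 3]] = [1, -1][2, -3]ᵀ, so take a₁ = [2, -3], b₁ = [1, -1], a₂ = [1, -1], b₂ = [2, -3].
Each slice is an integer combination of E₁ = a₁b₁ᵀ and E₂ = a₂b₂ᵀ: S₀ = −3·E₁ − 2·E₂, S₁ = 3·E₁ + 3·E₂, S₂ = 2·E₁ + 2·E₂; reading off coefficients, c₁ = [-3, 3, 2] and c₂ = [-2, 3, 2].
Hence T = [2, -3] ∘ [1, -1] ∘ [-3, 3, 2] + [1, -1] ∘ [2, -3] ∘ [-2, 3, 2], so rank(T) ≤ 2.
These bounds meet, so rank(T) = 2.
Check entry T[0,1,2] = -10: (2)·(-1)·(2) + (1)·(-3)·(2) = -10.

2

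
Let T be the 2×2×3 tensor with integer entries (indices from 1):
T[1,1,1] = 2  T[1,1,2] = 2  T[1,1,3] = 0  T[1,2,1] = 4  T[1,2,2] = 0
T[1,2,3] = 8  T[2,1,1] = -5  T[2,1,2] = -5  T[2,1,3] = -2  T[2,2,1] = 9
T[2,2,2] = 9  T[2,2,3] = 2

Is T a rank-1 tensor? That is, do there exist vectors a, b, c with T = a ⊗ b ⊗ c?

The mode-3 unfolding of T (rows indexed by k, columns by (i,j) = (1,1), (1,2), (2,1), (2,2)) is [[2, 4, -5, 9], [2, 0, -5, 9], [0, 8, -2, 2]].
There the 3×3 minor on rows k ∈ {1, 2, 3}, columns (i,j) ∈ {(1,1), (1,2), (2,1)} is det [[2, 4, -5], [2, 0, -5], [0, 8, -2]] = 16 ≠ 0, so this unfolding has rank ≥ 3; CP rank is at least every unfolding rank, so rank(T) ≥ 3.
In particular rank(T) ≥ 3 > 1, so T is not rank-1.

No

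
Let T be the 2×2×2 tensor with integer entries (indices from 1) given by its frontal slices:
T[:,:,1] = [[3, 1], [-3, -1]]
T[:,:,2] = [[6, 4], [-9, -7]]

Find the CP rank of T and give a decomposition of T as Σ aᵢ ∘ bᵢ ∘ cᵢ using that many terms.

rank(T) = 2

Lower bound: the mode-3 unfolding of T (rows indexed by k, columns by (i,j) = (1,1), (1,2), (2,1), (2,2)) is [[3, 1, -3, -1], [6, 4, -9, -7]].
There the 2×2 minor on rows k ∈ {1, 2}, columns (i,j) ∈ {(1,1), (1,2)} is det [[3, 1], [6, 4]] = 6 ≠ 0, so this unfolding has rank ≥ 2; CP rank is at least every unfolding rank, so rank(T) ≥ 2. (Flattening ranks never certify an upper bound on CP rank; for that we must actually write T with 2 rank-1 terms.)
Upper bound — finding two terms. Write S_k = T[:,:,k] for the frontal slices: S₁ = [[3, 1], [-3, -1]], S₂ = [[6, 4], [-9, -7]].
If T = a₁ ∘ b₁ ∘ c₁ + a₂ ∘ b₂ ∘ c₂ then each S_k = c₁[k]·a₁b₁ᵀ + c₂[k]·a₂b₂ᵀ. S₁ and S₂ are linearly independent, so a₁b₁ᵀ and a₂b₂ᵀ must span the same plane of matrices: they are the rank-1 matrices of the form x·S₁ + y·S₂.
det(x·S₁ + y·S₂) is −6·xy − 6·y² = (-6)·(y)(x + y), vanishing at (x:y) = (1:0) and (1:-1).
M₁ = S₁ = [[3, 1], [-3, -1]] = [1, -1][3, 1]ᵀ and M₂ = S₁ − S₂ = [[-3, -3], [6, 6]] = (-3)·[1, -2][1, 1]ᵀ, so take a₁ = [1, -1], b₁ = [3, 1], a₂ = [1, -2], b₂ = [1, 1].
Each slice is an integer combination of E₁ = a₁b₁ᵀ and E₂ = a₂b₂ᵀ: S₁ = E₁, S₂ = E₁ + 3·E₂; reading off coefficients, c₁ = [1, 1] and c₂ = [0, 3].
Hence T = [1, -1] ∘ [3, 1] ∘ [1, 1] + [1, -2] ∘ [1, 1] ∘ [0, 3], so rank(T) ≤ 2.
These bounds meet, so rank(T) = 2.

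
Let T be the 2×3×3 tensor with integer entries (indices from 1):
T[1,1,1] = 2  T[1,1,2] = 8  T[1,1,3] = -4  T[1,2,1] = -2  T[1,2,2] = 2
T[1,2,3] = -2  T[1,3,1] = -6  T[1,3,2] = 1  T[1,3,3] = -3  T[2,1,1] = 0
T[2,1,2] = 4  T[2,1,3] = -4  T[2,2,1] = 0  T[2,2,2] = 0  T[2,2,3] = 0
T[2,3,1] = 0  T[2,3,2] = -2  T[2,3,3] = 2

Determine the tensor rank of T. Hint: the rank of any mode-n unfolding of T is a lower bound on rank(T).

Lower bound: the mode-3 unfolding of T (rows indexed by k, columns by (i,j) = (1,1), (1,2), (1,3), (2,1), (2,2), (2,3)) is [[2, -2, -6, 0, 0, 0], [8, 2, 1, 4, 0, -2], [-4, -2, -3, -4, 0, 2]].
There the 3×3 minor on rows k ∈ {1, 2, 3}, columns (i,j) ∈ {(1,1), (1,2), (2,1)} is det [[2, -2, 0], [8, 2, 4], [-4, -2, -4]] = -32 ≠ 0, so this unfolding has rank ≥ 3; CP rank is at least every unfolding rank, so rank(T) ≥ 3. (Flattening ranks never certify an upper bound on CP rank; for that we must actually write T with 3 rank-1 terms.)
Upper bound: T is a sum of 3 rank-1 terms, T = [1, -2] ⊗ [2, 0, -1] ⊗ [0, -1, 1] + [1, 0] ⊗ [1, 1, 2] ⊗ [-2, 2, -2] + [1, 0] ⊗ [2, 0, -1] ⊗ [2, 4, -2] (one valid choice — decompositions are not unique — normalised so each a, b is primitive with positive first nonzero entry; check it by expanding all entries), so rank(T) ≤ 3.
These bounds meet, so rank(T) = 3.

3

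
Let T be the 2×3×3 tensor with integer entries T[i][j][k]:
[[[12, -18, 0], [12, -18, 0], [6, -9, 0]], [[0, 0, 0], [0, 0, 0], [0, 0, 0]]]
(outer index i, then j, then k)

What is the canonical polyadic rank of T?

1

Lower bound: T ≠ 0 (e.g. T[0,0,0] = 12), so rank(T) ≥ 1.
Upper bound: if T = a ⊗ b ⊗ c then every fibre of T is a multiple of the corresponding factor, so read the factors off the fibres through the nonzero entry T[0,0,0] = 12.
The mode-1 fibre T[:,0,0] = [12, 0] gives a = (1, 0) (primitive direction); the mode-2 fibre T[0,:,0] = [12, 12, 6] gives b = (2, 2, 1); then c[k] = T[0,0,k] / (a[0]·b[0]) = [12, -18, 0] / 2 = (6, -9, 0).
Expanding (1, 0) ⊗ (2, 2, 1) ⊗ (6, -9, 0) reproduces all 18 entries of T, so T = (1, 0) ⊗ (2, 2, 1) ⊗ (6, -9, 0) and rank(T) ≤ 1.
These bounds meet, so rank(T) = 1.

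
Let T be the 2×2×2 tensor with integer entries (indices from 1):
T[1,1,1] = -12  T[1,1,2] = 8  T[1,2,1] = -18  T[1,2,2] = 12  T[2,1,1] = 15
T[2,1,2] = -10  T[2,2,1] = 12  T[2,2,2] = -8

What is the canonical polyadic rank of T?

Lower bound: in the mode-2 unfolding of T (rows indexed by j, columns by (i,k)) the 2×2 minor on rows j ∈ {1, 2}, columns (i,k) ∈ {(1,1), (2,1)} is det [[-12, 15], [-18, 12]] = 126 ≠ 0, so that unfolding has rank ≥ 2 and hence rank(T) ≥ 2 (CP rank is at least every unfolding rank, though it can be larger).
Upper bound: T[:,:,k] = c[k]·M for every slice, with c = [3, -2] and M = [[-4, -6], [5, 4]] (rows i, columns j).
Splitting M by its rows (i = 1, 2), M = [1, 0][-4, -6]ᵀ + [0, 1][5, 4]ᵀ.
Hence T = [1, 0] ⊗ [-4, -6] ⊗ [3, -2] + [0, 1] ⊗ [5, 4] ⊗ [3, -2], so rank(T) ≤ 2.
These bounds meet, so rank(T) = 2.

2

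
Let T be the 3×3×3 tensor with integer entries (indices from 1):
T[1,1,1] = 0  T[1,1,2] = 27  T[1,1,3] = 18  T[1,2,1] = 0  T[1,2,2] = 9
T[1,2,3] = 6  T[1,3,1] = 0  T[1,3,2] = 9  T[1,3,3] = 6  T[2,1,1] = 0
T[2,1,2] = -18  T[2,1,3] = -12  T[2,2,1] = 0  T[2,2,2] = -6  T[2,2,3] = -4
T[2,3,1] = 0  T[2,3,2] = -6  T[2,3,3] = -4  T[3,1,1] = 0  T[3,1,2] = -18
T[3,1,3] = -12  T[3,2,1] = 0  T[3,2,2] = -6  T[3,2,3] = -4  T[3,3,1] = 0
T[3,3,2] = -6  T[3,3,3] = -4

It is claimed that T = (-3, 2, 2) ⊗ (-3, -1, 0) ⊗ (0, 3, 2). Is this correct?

No

Reconstruct entry (1,3,2) from the claimed factors: Σₗ aₗ[1]bₗ[3]cₗ[2] = (-3)·(0)·(3) = 0, but T[1,3,2] = 9. The claim is false.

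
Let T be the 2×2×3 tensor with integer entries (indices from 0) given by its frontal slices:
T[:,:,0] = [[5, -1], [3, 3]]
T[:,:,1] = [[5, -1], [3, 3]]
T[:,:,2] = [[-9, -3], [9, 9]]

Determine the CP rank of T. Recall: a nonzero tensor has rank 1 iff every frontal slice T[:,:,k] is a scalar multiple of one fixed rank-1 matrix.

2

Lower bound: the mode-1 unfolding of T (rows indexed by i, columns by (j,k) = (0,0), (0,1), (0,2), (1,0), (1,1), (1,2)) is [[5, 5, -9, -1, -1, -3], [3, 3, 9, 3, 3, 9]].
There the 2×2 minor on rows i ∈ {0, 1}, columns (j,k) ∈ {(0,0), (0,2)} is det [[5, -9], [3, 9]] = 72 ≠ 0, so this unfolding has rank ≥ 2; CP rank is at least every unfolding rank, so rank(T) ≥ 2. (Unfolding ranks only ever bound the CP rank from below — rank(T) can be strictly larger than all of them — so the matching upper bound has to come from an explicit 2-term decomposition.)
Upper bound — finding two terms. Write S_k = T[:,:,k] for the frontal slices: S₀ = [[5, -1], [3, 3]], S₁ = [[5, -1], [3, 3]], S₂ = [[-9, -3], [9, 9]].
If T = a₁ ⊗ b₁ ⊗ c₁ + a₂ ⊗ b₂ ⊗ c₂ then each S_k = c₁[k]·a₁b₁ᵀ + c₂[k]·a₂b₂ᵀ. S₀ and S₂ are linearly independent, so a₁b₁ᵀ and a₂b₂ᵀ must span the same plane of matrices: they are the rank-1 matrices of the form x·S₀ + y·S₂.
det(x·S₀ + y·S₂) is 18·x² + 36·xy − 54·y² = 18·(x + 3·y)(x − y), vanishing at (x:y) = (3:-1) and (1:1).
M₁ = 3·S₀ − S₂ = [[24, 0], [0, 0]] = 24·[1, 0][1, 0]ᵀ and M₂ = S₀ + S₂ = [[-4, -4], [12, 12]] = (-4)·[1, -3][1, 1]ᵀ, so take a₁ = [1, 0], b₁ = [1, 0], a₂ = [1, -3], b₂ = [1, 1].
Each slice is an integer combination of E₁ = a₁b₁ᵀ and E₂ = a₂b₂ᵀ: S₀ = 6·E₁ − E₂, S₁ = 6·E₁ − E₂, S₂ = −6·E₁ − 3·E₂; reading off coefficients, c₁ = [6, 6, -6] and c₂ = [-1, -1, -3].
Hence T = [1, 0] ⊗ [1, 0] ⊗ [6, 6, -6] + [1, -3] ⊗ [1, 1] ⊗ [-1, -1, -3], so rank(T) ≤ 2.
These bounds meet, so rank(T) = 2.
Check entry T[1,0,0] = 3: (0)·(1)·(6) + (-3)·(1)·(-1) = 3.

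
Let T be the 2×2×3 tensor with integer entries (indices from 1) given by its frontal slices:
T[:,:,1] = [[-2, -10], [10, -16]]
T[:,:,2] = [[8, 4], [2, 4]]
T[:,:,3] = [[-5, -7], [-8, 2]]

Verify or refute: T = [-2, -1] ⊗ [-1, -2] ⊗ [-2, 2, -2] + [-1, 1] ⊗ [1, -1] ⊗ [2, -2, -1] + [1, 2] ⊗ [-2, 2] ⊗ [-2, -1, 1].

No

Reconstruct entry (2,1,1) from the claimed factors: Σₗ aₗ[2]bₗ[1]cₗ[1] = (-1)·(-1)·(-2) + (1)·(1)·(2) + (2)·(-2)·(-2) = 8, but T[2,1,1] = 10. The claim is false.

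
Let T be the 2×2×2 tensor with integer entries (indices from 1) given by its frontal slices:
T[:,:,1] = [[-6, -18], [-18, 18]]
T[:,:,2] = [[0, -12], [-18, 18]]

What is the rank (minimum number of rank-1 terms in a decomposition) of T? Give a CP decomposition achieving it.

rank(T) = 2

Lower bound: the mode-1 unfolding of T (rows indexed by i, columns by (j,k) = (1,1), (1,2), (2,1), (2,2)) is [[-6, 0, -18, -12], [-18, -18, 18, 18]].
There the 2×2 minor on rows i ∈ {1, 2}, columns (j,k) ∈ {(1,1), (1,2)} is det [[-6, 0], [-18, -18]] = 108 ≠ 0, so this unfolding has rank ≥ 2; CP rank is at least every unfolding rank, so rank(T) ≥ 2. (This is only a lower bound: in general the CP rank may exceed every unfolding rank, so we still need to exhibit 2 rank-1 terms summing to T.)
Upper bound — finding two terms. Write S_k = T[:,:,k] for the frontal slices: S₁ = [[-6, -18], [-18, 18]], S₂ = [[0, -12], [-18, 18]].
If T = a₁ ⊗ b₁ ⊗ c₁ + a₂ ⊗ b₂ ⊗ c₂ then each S_k = c₁[k]·a₁b₁ᵀ + c₂[k]·a₂b₂ᵀ. S₁ and S₂ are linearly independent, so a₁b₁ᵀ and a₂b₂ᵀ must span the same plane of matrices: they are the rank-1 matrices of the form x·S₁ + y·S₂.
det(x·S₁ + y·S₂) is −432·x² − 648·xy − 216·y² = (-216)·(x + y)(2·x + y), vanishing at (x:y) = (1:-1) and (1:-2).
M₁ = S₁ − S₂ = [[-6, -6], [0, 0]] = (-6)·(1, 0)(1, 1)ᵀ and M₂ = S₁ − 2·S₂ = [[-6, 6], [18, -18]] = (-6)·(1, -3)(1, -1)ᵀ, so take a₁ = (1, 0), b₁ = (1, 1), a₂ = (1, -3), b₂ = (1, -1).
Each slice is an integer combination of E₁ = a₁b₁ᵀ and E₂ = a₂b₂ᵀ: S₁ = −12·E₁ + 6·E₂, S₂ = −6·E₁ + 6·E₂; reading off coefficients, c₁ = (-12, -6) and c₂ = (6, 6).
Hence T = (1, 0) ⊗ (1, 1) ⊗ (-12, -6) + (1, -3) ⊗ (1, -1) ⊗ (6, 6), so rank(T) ≤ 2.
These bounds meet, so rank(T) = 2.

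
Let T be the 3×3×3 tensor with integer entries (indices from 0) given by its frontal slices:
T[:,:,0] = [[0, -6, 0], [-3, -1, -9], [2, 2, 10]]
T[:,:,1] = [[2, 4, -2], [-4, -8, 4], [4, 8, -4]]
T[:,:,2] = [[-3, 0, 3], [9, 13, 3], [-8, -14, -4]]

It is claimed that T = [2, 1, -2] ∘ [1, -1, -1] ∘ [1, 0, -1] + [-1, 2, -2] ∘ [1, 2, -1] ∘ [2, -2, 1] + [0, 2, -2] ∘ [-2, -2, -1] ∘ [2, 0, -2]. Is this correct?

Reconstruct entrywise from the claimed factors. For example, T[0,2,2] = 3 and Σₗ aₗ[0]bₗ[2]cₗ[2] = (2)·(-1)·(-1) + (-1)·(-1)·(1) + (0)·(-1)·(-2) = 3; checking all 27 entries, every one matches. The claim holds.

Yes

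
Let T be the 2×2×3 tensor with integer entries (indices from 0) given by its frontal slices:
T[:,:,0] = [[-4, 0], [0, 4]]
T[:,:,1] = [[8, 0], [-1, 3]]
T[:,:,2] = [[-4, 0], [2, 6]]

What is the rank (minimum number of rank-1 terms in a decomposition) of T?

Lower bound: the mode-3 unfolding of T (rows indexed by k, columns by (i,j) = (0,0), (0,1), (1,0), (1,1)) is [[-4, 0, 0, 4], [8, 0, -1, 3], [-4, 0, 2, 6]].
There the 3×3 minor on rows k ∈ {0, 1, 2}, columns (i,j) ∈ {(0,0), (1,0), (1,1)} is det [[-4, 0, 4], [8, -1, 3], [-4, 2, 6]] = 96 ≠ 0, so this unfolding has rank ≥ 3; CP rank is at least every unfolding rank, so rank(T) ≥ 3. (Flattening ranks never certify an upper bound on CP rank; for that we must actually write T with 3 rank-1 terms.)
Upper bound: T is a sum of 3 rank-1 terms, T = (0, 1) (x) (0, 1) (x) (4, 4, 4) + (0, 1) (x) (1, 1) (x) (0, -1, 2) + (1, 0) (x) (1, 0) (x) (-4, 8, -4) (written with every a and b primitive with positive leading entry and the scale carried by c; CP decompositions are not unique, and this one is verified by expanding entrywise), so rank(T) ≤ 3.
These bounds meet, so rank(T) = 3.

3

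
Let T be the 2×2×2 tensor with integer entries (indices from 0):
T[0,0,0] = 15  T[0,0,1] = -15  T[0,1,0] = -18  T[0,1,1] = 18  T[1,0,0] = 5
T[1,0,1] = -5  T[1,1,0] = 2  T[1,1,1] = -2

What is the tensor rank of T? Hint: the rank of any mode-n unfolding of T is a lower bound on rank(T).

Lower bound: the mode-2 unfolding of T (rows indexed by j, columns by (i,k) = (0,0), (0,1), (1,0), (1,1)) is [[15, -15, 5, -5], [-18, 18, 2, -2]].
There the 2×2 minor on rows j ∈ {0, 1}, columns (i,k) ∈ {(0,0), (1,0)} is det [[15, 5], [-18, 2]] = 120 ≠ 0, so this unfolding has rank ≥ 2; CP rank is at least every unfolding rank, so rank(T) ≥ 2. (Unfolding ranks only ever bound the CP rank from below — rank(T) can be strictly larger than all of them — so the matching upper bound has to come from an explicit 2-term decomposition.)
Upper bound — finding two terms. Every mode-3 slice of T is a multiple of one matrix: T[:,:,k] = c[k]·M with c = [1, -1] and M = [[15, -18], [5, 2]] (rows indexed by i, columns by j). So it suffices to write M as a sum of two rank-1 matrices.
Splitting M by its rows (i = 0, 1), M = [1, 0][15, -18]ᵀ + [0, 1][5, 2]ᵀ.
Hence T = [1, 0] ⊗ [15, -18] ⊗ [1, -1] + [0, 1] ⊗ [5, 2] ⊗ [1, -1], so rank(T) ≤ 2.
These bounds meet, so rank(T) = 2.

2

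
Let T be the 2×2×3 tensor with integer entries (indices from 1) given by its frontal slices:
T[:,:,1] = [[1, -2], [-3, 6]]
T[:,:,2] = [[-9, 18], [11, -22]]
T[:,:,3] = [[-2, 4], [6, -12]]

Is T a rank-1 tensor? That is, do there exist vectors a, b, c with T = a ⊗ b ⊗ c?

The mode-3 unfolding of T (rows indexed by k, columns by (i,j) = (1,1), (1,2), (2,1), (2,2)) is [[1, -2, -3, 6], [-9, 18, 11, -22], [-2, 4, 6, -12]].
There the 2×2 minor on rows k ∈ {1, 2}, columns (i,j) ∈ {(1,1), (2,1)} is det [[1, -3], [-9, 11]] = -16 ≠ 0, so this unfolding has rank ≥ 2; CP rank is at least every unfolding rank, so rank(T) ≥ 2.
In particular rank(T) ≥ 2 > 1, so T is not rank-1.

No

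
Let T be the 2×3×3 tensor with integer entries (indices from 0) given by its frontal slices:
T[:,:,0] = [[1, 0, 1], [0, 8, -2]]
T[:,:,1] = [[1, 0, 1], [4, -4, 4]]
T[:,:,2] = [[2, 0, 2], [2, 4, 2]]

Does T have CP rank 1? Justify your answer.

No

The mode-3 unfolding of T (rows indexed by k, columns by (i,j) = (0,0), (0,1), (0,2), (1,0), (1,1), (1,2)) is [[1, 0, 1, 0, 8, -2], [1, 0, 1, 4, -4, 4], [2, 0, 2, 2, 4, 2]].
There the 3×3 minor on rows k ∈ {0, 1, 2}, columns (i,j) ∈ {(0,0), (1,0), (1,1)} is det [[1, 0, 8], [1, 4, -4], [2, 2, 4]] = -24 ≠ 0, so this unfolding has rank ≥ 3; CP rank is at least every unfolding rank, so rank(T) ≥ 3.
In particular rank(T) ≥ 3 > 1, so T is not rank-1.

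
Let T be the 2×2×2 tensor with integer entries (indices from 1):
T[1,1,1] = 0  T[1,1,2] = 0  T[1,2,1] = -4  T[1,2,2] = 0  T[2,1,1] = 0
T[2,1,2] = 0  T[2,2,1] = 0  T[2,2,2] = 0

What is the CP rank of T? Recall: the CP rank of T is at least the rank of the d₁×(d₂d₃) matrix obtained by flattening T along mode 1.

1

Lower bound: T ≠ 0 (e.g. T[1,2,1] = -4), so rank(T) ≥ 1.
Upper bound: if T = a ⊗ b ⊗ c then every fibre of T is a multiple of the corresponding factor, so read the factors off the fibres through the nonzero entry T[1,2,1] = -4.
The mode-1 fibre T[:,2,1] = [-4, 0] gives a = [1, 0] (primitive direction); the mode-2 fibre T[1,:,1] = [0, -4] gives b = [0, 1]; then c[k] = T[1,2,k] / (a[1]·b[2]) = [-4, 0] / 1 = [-4, 0].
Expanding [1, 0] ⊗ [0, 1] ⊗ [-4, 0] reproduces all 8 entries of T, so T = [1, 0] ⊗ [0, 1] ⊗ [-4, 0] and rank(T) ≤ 1.
These bounds meet, so rank(T) = 1.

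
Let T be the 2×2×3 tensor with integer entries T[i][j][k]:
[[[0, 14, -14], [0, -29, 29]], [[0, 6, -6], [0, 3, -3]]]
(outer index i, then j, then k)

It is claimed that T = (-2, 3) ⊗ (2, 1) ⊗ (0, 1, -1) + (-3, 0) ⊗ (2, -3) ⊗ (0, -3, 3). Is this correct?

Reconstruct entrywise from the claimed factors. For example, T[1,1,1] = 3 and Σₗ aₗ[1]bₗ[1]cₗ[1] = (3)·(1)·(1) + (0)·(-3)·(-3) = 3; checking all 12 entries, every one matches. The claim holds.

Yes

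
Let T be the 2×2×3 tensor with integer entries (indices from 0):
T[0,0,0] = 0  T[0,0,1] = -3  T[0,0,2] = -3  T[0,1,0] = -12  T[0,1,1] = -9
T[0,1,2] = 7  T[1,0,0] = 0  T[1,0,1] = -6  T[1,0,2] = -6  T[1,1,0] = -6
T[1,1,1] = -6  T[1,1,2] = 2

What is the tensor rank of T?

Lower bound: the mode-2 unfolding of T (rows indexed by j, columns by (i,k) = (0,0), (0,1), (0,2), (1,0), (1,1), (1,2)) is [[0, -3, -3, 0, -6, -6], [-12, -9, 7, -6, -6, 2]].
There the 2×2 minor on rows j ∈ {0, 1}, columns (i,k) ∈ {(0,0), (0,1)} is det [[0, -3], [-12, -9]] = -36 ≠ 0, so this unfolding has rank ≥ 2; CP rank is at least every unfolding rank, so rank(T) ≥ 2. (Unfolding ranks only ever bound the CP rank from below — rank(T) can be strictly larger than all of them — so the matching upper bound has to come from an explicit 2-term decomposition.)
Upper bound — finding two terms. Write S_k = T[:,:,k] for the frontal slices: S₀ = [[0, -12], [0, -6]], S₁ = [[-3, -9], [-6, -6]], S₂ = [[-3, 7], [-6, 2]].
If T = a₁ ⊗ b₁ ⊗ c₁ + a₂ ⊗ b₂ ⊗ c₂ then each S_k = c₁[k]·a₁b₁ᵀ + c₂[k]·a₂b₂ᵀ. S₀ and S₁ are linearly independent, so a₁b₁ᵀ and a₂b₂ᵀ must span the same plane of matrices: they are the rank-1 matrices of the form x·S₀ + y·S₁.
det(x·S₀ + y·S₁) is −54·xy − 36·y² = (-18)·(3·x + 2·y)(y), vanishing at (x:y) = (2:-3) and (1:0).
M₁ = 2·S₀ − 3·S₁ = [[9, 3], [18, 6]] = 3·[1, 2][3, 1]ᵀ and M₂ = S₀ = [[0, -12], [0, -6]] = (-6)·[2, 1][0, 1]ᵀ, so take a₁ = [1, 2], b₁ = [3, 1], a₂ = [2, 1], b₂ = [0, 1].
Each slice is an integer combination of E₁ = a₁b₁ᵀ and E₂ = a₂b₂ᵀ: S₀ = −6·E₂, S₁ = −E₁ − 4·E₂, S₂ = −E₁ + 4·E₂; reading off coefficients, c₁ = [0, -1, -1] and c₂ = [-6, -4, 4].
Hence T = [1, 2] ⊗ [3, 1] ⊗ [0, -1, -1] + [2, 1] ⊗ [0, 1] ⊗ [-6, -4, 4], so rank(T) ≤ 2.
These bounds meet, so rank(T) = 2.

2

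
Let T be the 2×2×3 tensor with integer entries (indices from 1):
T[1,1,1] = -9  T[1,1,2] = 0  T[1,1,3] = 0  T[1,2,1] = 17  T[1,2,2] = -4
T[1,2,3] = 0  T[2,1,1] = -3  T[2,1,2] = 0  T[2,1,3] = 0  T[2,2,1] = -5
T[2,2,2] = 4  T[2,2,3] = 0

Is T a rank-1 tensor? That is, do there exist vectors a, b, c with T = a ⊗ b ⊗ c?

The mode-1 unfolding of T (rows indexed by i, columns by (j,k) = (1,1), (1,2), (1,3), (2,1), (2,2), (2,3)) is [[-9, 0, 0, 17, -4, 0], [-3, 0, 0, -5, 4, 0]].
There the 2×2 minor on rows i ∈ {1, 2}, columns (j,k) ∈ {(1,1), (2,1)} is det [[-9, 17], [-3, -5]] = 96 ≠ 0, so this unfolding has rank ≥ 2; CP rank is at least every unfolding rank, so rank(T) ≥ 2.
In particular rank(T) ≥ 2 > 1, so T is not rank-1.

No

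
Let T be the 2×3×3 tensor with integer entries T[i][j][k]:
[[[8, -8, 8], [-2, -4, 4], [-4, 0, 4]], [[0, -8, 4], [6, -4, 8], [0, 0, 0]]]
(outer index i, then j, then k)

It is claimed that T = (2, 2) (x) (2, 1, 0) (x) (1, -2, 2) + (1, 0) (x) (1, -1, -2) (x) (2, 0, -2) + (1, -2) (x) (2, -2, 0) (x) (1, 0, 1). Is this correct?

Yes

Reconstruct entrywise from the claimed factors. For example, T[1,1,1] = -4 and Σₗ aₗ[1]bₗ[1]cₗ[1] = (2)·(1)·(-2) + (0)·(-1)·(0) + (-2)·(-2)·(0) = -4; checking all 18 entries, every one matches. The claim holds.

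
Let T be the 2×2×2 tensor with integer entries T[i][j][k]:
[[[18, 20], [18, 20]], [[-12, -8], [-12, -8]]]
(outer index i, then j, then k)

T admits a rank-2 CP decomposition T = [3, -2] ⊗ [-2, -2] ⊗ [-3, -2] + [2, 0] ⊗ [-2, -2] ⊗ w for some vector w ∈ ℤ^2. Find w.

Subtract the known terms from T to get the rank-1 residual R = [2, 0] ⊗ [-2, -2] ⊗ w, so R[i,j,k] = a[i]·b[j]·w[k]. Pick indices with nonzero a[0]·b[0] = (2)·(-2) = -4. Only the fibre through (0,0,·) is needed: R[0,0,:] = T[0,0,:] − Σₗ aₗ[0]bₗ[0]cₗ = [18, 20] − (3)·(-2)·[-3, -2] = [0, 8]. Then w[k] = R[0,0,k] / -4 for each k, giving w = [0, 8] / -4 = [0, -2].

w = [0, -2]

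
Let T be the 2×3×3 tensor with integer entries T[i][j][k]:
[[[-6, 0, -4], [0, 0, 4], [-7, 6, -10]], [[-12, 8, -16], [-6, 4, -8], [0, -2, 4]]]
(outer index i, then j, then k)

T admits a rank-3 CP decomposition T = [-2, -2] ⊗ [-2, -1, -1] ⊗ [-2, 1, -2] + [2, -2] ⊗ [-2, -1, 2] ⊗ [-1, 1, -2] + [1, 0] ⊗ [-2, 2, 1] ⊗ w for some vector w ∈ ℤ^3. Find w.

w = [1, 0, 2]

Subtract the known terms from T to get the rank-1 residual R = [1, 0] ⊗ [-2, 2, 1] ⊗ w, so R[i,j,k] = a[i]·b[j]·w[k]. Pick indices with nonzero a[0]·b[0] = (1)·(-2) = -2. Only the fibre through (0,0,·) is needed: R[0,0,:] = T[0,0,:] − Σₗ aₗ[0]bₗ[0]cₗ = [-6, 0, -4] − (-2)·(-2)·[-2, 1, -2] − (2)·(-2)·[-1, 1, -2] = [-2, 0, -4]. Then w[k] = R[0,0,k] / -2 for each k, giving w = [-2, 0, -4] / -2 = [1, 0, 2].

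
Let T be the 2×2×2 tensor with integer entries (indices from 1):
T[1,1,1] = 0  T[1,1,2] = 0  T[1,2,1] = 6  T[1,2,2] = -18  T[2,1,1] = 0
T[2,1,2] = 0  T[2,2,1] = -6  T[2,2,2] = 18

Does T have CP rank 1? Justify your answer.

Yes

If T = a (x) b (x) c then every fibre of T is a multiple of the corresponding factor, so read the factors off the fibres through the nonzero entry T[1,2,1] = 6.
The mode-1 fibre T[:,2,1] = [6, -6] gives a = [1, -1] (primitive direction); the mode-2 fibre T[1,:,1] = [0, 6] gives b = [0, 1]; then c[k] = T[1,2,k] / (a[1]·b[2]) = [6, -18] / 1 = [6, -18].
Expanding [1, -1] (x) [0, 1] (x) [6, -18] reproduces all 8 entries of T, so T = [1, -1] (x) [0, 1] (x) [6, -18] and rank(T) ≤ 1.
Equivalently every frontal slice T[:,:,k] is c[k] times the rank-1 matrix [1, -1] (x) [0, 1]. So T has rank 1 (it is nonzero).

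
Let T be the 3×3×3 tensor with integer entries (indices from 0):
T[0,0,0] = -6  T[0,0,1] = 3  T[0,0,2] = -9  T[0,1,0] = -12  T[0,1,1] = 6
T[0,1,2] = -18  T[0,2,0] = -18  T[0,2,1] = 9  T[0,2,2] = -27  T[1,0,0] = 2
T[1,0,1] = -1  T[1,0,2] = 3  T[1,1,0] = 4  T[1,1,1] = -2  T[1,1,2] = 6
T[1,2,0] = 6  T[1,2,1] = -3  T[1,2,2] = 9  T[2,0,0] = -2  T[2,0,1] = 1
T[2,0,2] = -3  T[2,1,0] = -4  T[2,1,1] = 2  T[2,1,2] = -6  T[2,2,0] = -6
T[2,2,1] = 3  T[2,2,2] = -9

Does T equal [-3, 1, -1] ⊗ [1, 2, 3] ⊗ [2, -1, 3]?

Reconstruct entrywise from the claimed factors. For example, T[1,1,0] = 4 and Σₗ aₗ[1]bₗ[1]cₗ[0] = (1)·(2)·(2) = 4; checking all 27 entries, every one matches. The claim holds.

Yes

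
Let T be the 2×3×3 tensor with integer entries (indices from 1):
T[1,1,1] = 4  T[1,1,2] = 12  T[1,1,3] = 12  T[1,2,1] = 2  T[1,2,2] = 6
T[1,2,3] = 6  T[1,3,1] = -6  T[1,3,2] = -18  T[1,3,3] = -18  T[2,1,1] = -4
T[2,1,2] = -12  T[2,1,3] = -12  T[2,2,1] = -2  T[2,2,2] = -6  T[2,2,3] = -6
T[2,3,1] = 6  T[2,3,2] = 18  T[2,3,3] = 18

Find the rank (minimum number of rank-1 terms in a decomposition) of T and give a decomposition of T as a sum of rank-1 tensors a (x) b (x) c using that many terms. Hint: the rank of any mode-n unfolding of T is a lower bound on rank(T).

rank(T) = 1

Lower bound: T ≠ 0 (e.g. T[1,1,1] = 4), so rank(T) ≥ 1.
Upper bound: if T = a (x) b (x) c then every fibre of T is a multiple of the corresponding factor, so read the factors off the fibres through the nonzero entry T[1,1,1] = 4.
The mode-1 fibre T[:,1,1] = [4, -4] gives a = [1, -1] (primitive direction); the mode-2 fibre T[1,:,1] = [4, 2, -6] gives b = [2, 1, -3]; then c[k] = T[1,1,k] / (a[1]·b[1]) = [4, 12, 12] / 2 = [2, 6, 6].
Expanding [1, -1] (x) [2, 1, -3] (x) [2, 6, 6] reproduces all 18 entries of T, so T = [1, -1] (x) [2, 1, -3] (x) [2, 6, 6] and rank(T) ≤ 1.
These bounds meet, so rank(T) = 1.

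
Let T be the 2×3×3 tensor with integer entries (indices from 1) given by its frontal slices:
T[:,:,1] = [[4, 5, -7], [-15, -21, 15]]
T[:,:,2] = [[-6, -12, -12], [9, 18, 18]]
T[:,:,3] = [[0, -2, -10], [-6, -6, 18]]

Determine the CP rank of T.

2

Lower bound: the mode-2 unfolding of T (rows indexed by j, columns by (i,k) = (1,1), (1,2), (1,3), (2,1), (2,2), (2,3)) is [[4, -6, 0, -15, 9, -6], [5, -12, -2, -21, 18, -6], [-7, -12, -10, 15, 18, 18]].
There the 2×2 minor on rows j ∈ {1, 2}, columns (i,k) ∈ {(1,1), (1,2)} is det [[4, -6], [5, -12]] = -18 ≠ 0, so this unfolding has rank ≥ 2; CP rank is at least every unfolding rank, so rank(T) ≥ 2. (Flattening ranks never certify an upper bound on CP rank; for that we must actually write T with 2 rank-1 terms.)
Upper bound — finding two terms. Write S_k = T[:,:,k] for the frontal slices: S₁ = [[4, 5, -7], [-15, -21, 15]], S₂ = [[-6, -12, -12], [9, 18, 18]], S₃ = [[0, -2, -10], [-6, -6, 18]].
If T = a₁ ⊗ b₁ ⊗ c₁ + a₂ ⊗ b₂ ⊗ c₂ then each S_k = c₁[k]·a₁b₁ᵀ + c₂[k]·a₂b₂ᵀ. S₁ and S₂ are linearly independent, so a₁b₁ᵀ and a₂b₂ᵀ must span the same plane of matrices: they are the rank-1 matrices of the form x·S₁ + y·S₂.
The 2×2 minor of x·S₁ + y·S₂ on rows {1,2}, columns {1,2} is −9·x² − 27·xy = (-9)·(x + 3·y)(x), vanishing at (x:y) = (3:-1) and (0:1).
M₁ = 3·S₁ − S₂ = [[18, 27, -9], [-54, -81, 27]] = 9·(1, -3)(2, 3, -1)ᵀ and M₂ = S₂ = [[-6, -12, -12], [9, 18, 18]] = (-3)·(2, -3)(1, 2, 2)ᵀ, so take a₁ = (1, -3), b₁ = (2, 3, -1), a₂ = (2, -3), b₂ = (1, 2, 2).
Each slice is an integer combination of E₁ = a₁b₁ᵀ and E₂ = a₂b₂ᵀ: S₁ = 3·E₁ − E₂, S₂ = −3·E₂, S₃ = 2·E₁ − 2·E₂; reading off coefficients, c₁ = (3, 0, 2) and c₂ = (-1, -3, -2).
Hence T = (1, -3) ⊗ (2, 3, -1) ⊗ (3, 0, 2) + (2, -3) ⊗ (1, 2, 2) ⊗ (-1, -3, -2), so rank(T) ≤ 2.
These bounds meet, so rank(T) = 2.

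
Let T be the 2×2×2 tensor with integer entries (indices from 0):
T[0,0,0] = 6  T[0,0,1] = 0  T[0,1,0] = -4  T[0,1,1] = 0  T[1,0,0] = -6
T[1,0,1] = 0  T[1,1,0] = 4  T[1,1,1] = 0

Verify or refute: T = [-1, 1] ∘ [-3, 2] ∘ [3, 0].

No

Reconstruct entry (0,0,0) from the claimed factors: Σₗ aₗ[0]bₗ[0]cₗ[0] = (-1)·(-3)·(3) = 9, but T[0,0,0] = 6. The claim is false.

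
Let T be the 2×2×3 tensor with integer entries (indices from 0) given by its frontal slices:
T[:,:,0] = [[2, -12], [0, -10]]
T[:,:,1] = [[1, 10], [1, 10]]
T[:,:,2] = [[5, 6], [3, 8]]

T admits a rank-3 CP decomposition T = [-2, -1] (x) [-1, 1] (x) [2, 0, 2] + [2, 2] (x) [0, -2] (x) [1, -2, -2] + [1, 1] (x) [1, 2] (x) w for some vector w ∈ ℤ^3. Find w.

w = [-2, 1, 1]

Subtract the known terms from T to get the rank-1 residual R = [1, 1] (x) [1, 2] (x) w, so R[i,j,k] = a[i]·b[j]·w[k]. Pick indices with nonzero a[0]·b[0] = (1)·(1) = 1. Only the fibre through (0,0,·) is needed: R[0,0,:] = T[0,0,:] − Σₗ aₗ[0]bₗ[0]cₗ = [2, 1, 5] − (-2)·(-1)·[2, 0, 2] − (2)·(0)·[1, -2, -2] = [-2, 1, 1]. Then w[k] = R[0,0,k] / 1 for each k, giving w = [-2, 1, 1] / 1 = [-2, 1, 1].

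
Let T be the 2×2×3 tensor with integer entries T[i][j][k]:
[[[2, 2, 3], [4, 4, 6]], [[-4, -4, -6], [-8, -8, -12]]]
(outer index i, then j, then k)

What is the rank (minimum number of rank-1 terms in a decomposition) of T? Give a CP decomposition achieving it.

Lower bound: T ≠ 0 (e.g. T[0,0,0] = 2), so rank(T) ≥ 1.
Upper bound: if T = a (x) b (x) c then every fibre of T is a multiple of the corresponding factor, so read the factors off the fibres through the nonzero entry T[0,0,0] = 2.
The mode-1 fibre T[:,0,0] = [2, -4] gives a = [1, -2] (primitive direction); the mode-2 fibre T[0,:,0] = [2, 4] gives b = [1, 2]; then c[k] = T[0,0,k] / (a[0]·b[0]) = [2, 2, 3] / 1 = [2, 2, 3].
Expanding [1, -2] (x) [1, 2] (x) [2, 2, 3] reproduces all 12 entries of T, so T = [1, -2] (x) [1, 2] (x) [2, 2, 3] and rank(T) ≤ 1.
These bounds meet, so rank(T) = 1.

rank(T) = 1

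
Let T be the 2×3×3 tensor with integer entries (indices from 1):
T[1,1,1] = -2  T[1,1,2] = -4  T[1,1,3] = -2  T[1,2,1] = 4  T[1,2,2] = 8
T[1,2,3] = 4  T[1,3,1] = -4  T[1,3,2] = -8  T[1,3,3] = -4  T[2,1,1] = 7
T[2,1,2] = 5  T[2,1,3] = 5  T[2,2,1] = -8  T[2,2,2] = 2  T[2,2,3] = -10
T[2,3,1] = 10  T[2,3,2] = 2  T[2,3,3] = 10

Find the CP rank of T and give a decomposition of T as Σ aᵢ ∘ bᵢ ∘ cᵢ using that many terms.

rank(T) = 3

Lower bound: the mode-3 unfolding of T (rows indexed by k, columns by (i,j) = (1,1), (1,2), (1,3), (2,1), (2,2), (2,3)) is [[-2, 4, -4, 7, -8, 10], [-4, 8, -8, 5, 2, 2], [-2, 4, -4, 5, -10, 10]].
There the 3×3 minor on rows k ∈ {1, 2, 3}, columns (i,j) ∈ {(1,1), (2,1), (2,2)} is det [[-2, 7, -8], [-4, 5, 2], [-2, 5, -10]] = -108 ≠ 0, so this unfolding has rank ≥ 3; CP rank is at least every unfolding rank, so rank(T) ≥ 3. (This is only a lower bound: in general the CP rank may exceed every unfolding rank, so we still need to exhibit 3 rank-1 terms summing to T.)
Upper bound: T is a sum of 3 rank-1 terms, T = [0, 1] ∘ [1, 1, 0] ∘ [2, 4, 0] + [1, -1] ∘ [1, -2, 2] ∘ [-4, -2, -4] + [2, 1] ∘ [1, -2, 2] ∘ [1, -1, 1] (one valid choice — decompositions are not unique — normalised so each a, b is primitive with positive first nonzero entry; check it by expanding all entries), so rank(T) ≤ 3.
These bounds meet, so rank(T) = 3.
Check entry T[1,2,2] = 8: (0)·(1)·(4) + (1)·(-2)·(-2) + (2)·(-2)·(-1) = 8.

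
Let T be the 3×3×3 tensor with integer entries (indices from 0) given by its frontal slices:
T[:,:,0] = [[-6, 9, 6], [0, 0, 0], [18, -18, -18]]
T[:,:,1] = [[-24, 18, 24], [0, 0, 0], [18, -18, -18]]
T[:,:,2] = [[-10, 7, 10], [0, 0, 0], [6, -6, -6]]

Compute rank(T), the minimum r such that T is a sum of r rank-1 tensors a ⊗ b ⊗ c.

2

Lower bound: the mode-2 unfolding of T (rows indexed by j, columns by (i,k) = (0,0), (0,1), (0,2), (1,0), (1,1), (1,2), (2,0), (2,1), (2,2)) is [[-6, -24, -10, 0, 0, 0, 18, 18, 6], [9, 18, 7, 0, 0, 0, -18, -18, -6], [6, 24, 10, 0, 0, 0, -18, -18, -6]].
There the 2×2 minor on rows j ∈ {0, 1}, columns (i,k) ∈ {(0,0), (0,1)} is det [[-6, -24], [9, 18]] = 108 ≠ 0, so this unfolding has rank ≥ 2; CP rank is at least every unfolding rank, so rank(T) ≥ 2. (This is only a lower bound: in general the CP rank may exceed every unfolding rank, so we still need to exhibit 2 rank-1 terms summing to T.)
Upper bound — finding two terms. Write S_k = T[:,:,k] for the frontal slices: S₀ = [[-6, 9, 6], [0, 0, 0], [18, -18, -18]], S₁ = [[-24, 18, 24], [0, 0, 0], [18, -18, -18]], S₂ = [[-10, 7, 10], [0, 0, 0], [6, -6, -6]].
If T = a₁ ⊗ b₁ ⊗ c₁ + a₂ ⊗ b₂ ⊗ c₂ then each S_k = c₁[k]·a₁b₁ᵀ + c₂[k]·a₂b₂ᵀ. S₀ and S₁ are linearly independent, so a₁b₁ᵀ and a₂b₂ᵀ must span the same plane of matrices: they are the rank-1 matrices of the form x·S₀ + y·S₁.
The 2×2 minor of x·S₀ + y·S₁ on rows {0,2}, columns {0,1} is −54·x² + 54·xy + 108·y² = (-54)·(x − 2·y)(x + y), vanishing at (x:y) = (2:1) and (1:-1).
M₁ = 2·S₀ + S₁ = [[-36, 36, 36], [0, 0, 0], [54, -54, -54]] = (-18)·[2, 0, -3][1, -1, -1]ᵀ and M₂ = S₀ − S₁ = [[18, -9, -18], [0, 0, 0], [0, 0, 0]] = 9·[1, 0, 0][2, -1, -2]ᵀ, so take a₁ = [2, 0, -3], b₁ = [1, -1, -1], a₂ = [1, 0, 0], b₂ = [2, -1, -2].
Each slice is an integer combination of E₁ = a₁b₁ᵀ and E₂ = a₂b₂ᵀ: S₀ = −6·E₁ + 3·E₂, S₁ = −6·E₁ − 6·E₂, S₂ = −2·E₁ − 3·E₂; reading off coefficients, c₁ = [-6, -6, -2] and c₂ = [3, -6, -3].
Hence T = [2, 0, -3] ⊗ [1, -1, -1] ⊗ [-6, -6, -2] + [1, 0, 0] ⊗ [2, -1, -2] ⊗ [3, -6, -3], so rank(T) ≤ 2.
These bounds meet, so rank(T) = 2.
Check entry T[0,1,0] = 9: (2)·(-1)·(-6) + (1)·(-1)·(3) = 9.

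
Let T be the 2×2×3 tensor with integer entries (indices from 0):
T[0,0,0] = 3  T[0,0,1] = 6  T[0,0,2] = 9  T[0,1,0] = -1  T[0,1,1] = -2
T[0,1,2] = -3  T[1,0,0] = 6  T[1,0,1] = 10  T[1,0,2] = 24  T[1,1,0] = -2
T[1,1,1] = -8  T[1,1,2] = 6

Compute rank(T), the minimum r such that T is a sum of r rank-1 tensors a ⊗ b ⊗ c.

2

Lower bound: in the mode-2 unfolding of T (rows indexed by j, columns by (i,k)) the 2×2 minor on rows j ∈ {0, 1}, columns (i,k) ∈ {(0,0), (1,1)} is det [[3, 10], [-1, -8]] = -14 ≠ 0, so that unfolding has rank ≥ 2 and hence rank(T) ≥ 2 (CP rank is at least every unfolding rank, though it can be larger).
Upper bound: with S_k = T[:,:,k], the two rank-1 terms a₁b₁ᵀ, a₂b₂ᵀ are the rank-1 members of the pencil x·S₀ + y·S₁.
det(x·S₀ + y·S₁) is −14·xy − 28·y² = (-14)·(x + 2·y)(y), vanishing at (x:y) = (2:-1) and (1:0).
M₁ = 2·S₀ − S₁ = [[0, 0], [2, 4]] = 2·[0, 1][1, 2]ᵀ and M₂ = S₀ = [[3, -1], [6, -2]] = [1, 2][3, -1]ᵀ, so take a₁ = [0, 1], b₁ = [1, 2], a₂ = [1, 2], b₂ = [3, -1].
Each slice is an integer combination of E₁ = a₁b₁ᵀ and E₂ = a₂b₂ᵀ: S₀ = E₂, S₁ = −2·E₁ + 2·E₂, S₂ = 6·E₁ + 3·E₂; reading off coefficients, c₁ = [0, -2, 6] and c₂ = [1, 2, 3].
Hence T = [0, 1] ⊗ [1, 2] ⊗ [0, -2, 6] + [1, 2] ⊗ [3, -1] ⊗ [1, 2, 3], so rank(T) ≤ 2.
These bounds meet, so rank(T) = 2.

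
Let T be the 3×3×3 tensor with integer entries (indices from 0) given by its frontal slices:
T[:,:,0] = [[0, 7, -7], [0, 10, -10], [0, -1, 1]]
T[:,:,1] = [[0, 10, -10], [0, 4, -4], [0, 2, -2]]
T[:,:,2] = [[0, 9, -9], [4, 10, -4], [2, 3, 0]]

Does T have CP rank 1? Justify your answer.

The mode-1 unfolding of T (rows indexed by i, columns by (j,k) = (0,0), (0,1), (0,2), (1,0), (1,1), (1,2), (2,0), (2,1), (2,2)) is [[0, 0, 0, 7, 10, 9, -7, -10, -9], [0, 0, 4, 10, 4, 10, -10, -4, -4], [0, 0, 2, -1, 2, 3, 1, -2, 0]].
There the 3×3 minor on rows i ∈ {0, 1, 2}, columns (j,k) ∈ {(0,2), (1,0), (1,1)} is det [[0, 7, 10], [4, 10, 4], [2, -1, 2]] = -240 ≠ 0, so this unfolding has rank ≥ 3; CP rank is at least every unfolding rank, so rank(T) ≥ 3.
In particular rank(T) ≥ 3 > 1, so T is not rank-1.

No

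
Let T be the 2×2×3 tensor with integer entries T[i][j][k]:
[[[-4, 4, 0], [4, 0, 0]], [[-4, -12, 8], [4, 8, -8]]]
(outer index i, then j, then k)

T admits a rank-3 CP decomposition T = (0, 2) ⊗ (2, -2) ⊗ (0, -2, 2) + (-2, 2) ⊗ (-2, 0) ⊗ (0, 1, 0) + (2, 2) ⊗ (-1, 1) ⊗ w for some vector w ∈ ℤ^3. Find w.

w = (2, 0, 0)

Subtract the known terms from T to get the rank-1 residual R = (2, 2) ⊗ (-1, 1) ⊗ w, so R[i,j,k] = a[i]·b[j]·w[k]. Pick indices with nonzero a[0]·b[0] = (2)·(-1) = -2. Only the fibre through (0,0,·) is needed: R[0,0,:] = T[0,0,:] − Σₗ aₗ[0]bₗ[0]cₗ = [-4, 4, 0] − (0)·(2)·(0, -2, 2) − (-2)·(-2)·(0, 1, 0) = [-4, 0, 0]. Then w[k] = R[0,0,k] / -2 for each k, giving w = [-4, 0, 0] / -2 = (2, 0, 0).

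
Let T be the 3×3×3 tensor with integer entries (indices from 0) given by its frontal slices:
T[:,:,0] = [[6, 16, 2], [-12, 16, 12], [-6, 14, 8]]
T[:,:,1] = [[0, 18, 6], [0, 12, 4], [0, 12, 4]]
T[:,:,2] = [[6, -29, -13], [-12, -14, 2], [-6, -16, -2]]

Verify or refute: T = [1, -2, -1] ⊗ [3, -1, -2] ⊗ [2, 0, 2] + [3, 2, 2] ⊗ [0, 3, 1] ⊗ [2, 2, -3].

Reconstruct entrywise from the claimed factors. For example, T[1,2,1] = 4 and Σₗ aₗ[1]bₗ[2]cₗ[1] = (-2)·(-2)·(0) + (2)·(1)·(2) = 4; checking all 27 entries, every one matches. The claim holds.

Yes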